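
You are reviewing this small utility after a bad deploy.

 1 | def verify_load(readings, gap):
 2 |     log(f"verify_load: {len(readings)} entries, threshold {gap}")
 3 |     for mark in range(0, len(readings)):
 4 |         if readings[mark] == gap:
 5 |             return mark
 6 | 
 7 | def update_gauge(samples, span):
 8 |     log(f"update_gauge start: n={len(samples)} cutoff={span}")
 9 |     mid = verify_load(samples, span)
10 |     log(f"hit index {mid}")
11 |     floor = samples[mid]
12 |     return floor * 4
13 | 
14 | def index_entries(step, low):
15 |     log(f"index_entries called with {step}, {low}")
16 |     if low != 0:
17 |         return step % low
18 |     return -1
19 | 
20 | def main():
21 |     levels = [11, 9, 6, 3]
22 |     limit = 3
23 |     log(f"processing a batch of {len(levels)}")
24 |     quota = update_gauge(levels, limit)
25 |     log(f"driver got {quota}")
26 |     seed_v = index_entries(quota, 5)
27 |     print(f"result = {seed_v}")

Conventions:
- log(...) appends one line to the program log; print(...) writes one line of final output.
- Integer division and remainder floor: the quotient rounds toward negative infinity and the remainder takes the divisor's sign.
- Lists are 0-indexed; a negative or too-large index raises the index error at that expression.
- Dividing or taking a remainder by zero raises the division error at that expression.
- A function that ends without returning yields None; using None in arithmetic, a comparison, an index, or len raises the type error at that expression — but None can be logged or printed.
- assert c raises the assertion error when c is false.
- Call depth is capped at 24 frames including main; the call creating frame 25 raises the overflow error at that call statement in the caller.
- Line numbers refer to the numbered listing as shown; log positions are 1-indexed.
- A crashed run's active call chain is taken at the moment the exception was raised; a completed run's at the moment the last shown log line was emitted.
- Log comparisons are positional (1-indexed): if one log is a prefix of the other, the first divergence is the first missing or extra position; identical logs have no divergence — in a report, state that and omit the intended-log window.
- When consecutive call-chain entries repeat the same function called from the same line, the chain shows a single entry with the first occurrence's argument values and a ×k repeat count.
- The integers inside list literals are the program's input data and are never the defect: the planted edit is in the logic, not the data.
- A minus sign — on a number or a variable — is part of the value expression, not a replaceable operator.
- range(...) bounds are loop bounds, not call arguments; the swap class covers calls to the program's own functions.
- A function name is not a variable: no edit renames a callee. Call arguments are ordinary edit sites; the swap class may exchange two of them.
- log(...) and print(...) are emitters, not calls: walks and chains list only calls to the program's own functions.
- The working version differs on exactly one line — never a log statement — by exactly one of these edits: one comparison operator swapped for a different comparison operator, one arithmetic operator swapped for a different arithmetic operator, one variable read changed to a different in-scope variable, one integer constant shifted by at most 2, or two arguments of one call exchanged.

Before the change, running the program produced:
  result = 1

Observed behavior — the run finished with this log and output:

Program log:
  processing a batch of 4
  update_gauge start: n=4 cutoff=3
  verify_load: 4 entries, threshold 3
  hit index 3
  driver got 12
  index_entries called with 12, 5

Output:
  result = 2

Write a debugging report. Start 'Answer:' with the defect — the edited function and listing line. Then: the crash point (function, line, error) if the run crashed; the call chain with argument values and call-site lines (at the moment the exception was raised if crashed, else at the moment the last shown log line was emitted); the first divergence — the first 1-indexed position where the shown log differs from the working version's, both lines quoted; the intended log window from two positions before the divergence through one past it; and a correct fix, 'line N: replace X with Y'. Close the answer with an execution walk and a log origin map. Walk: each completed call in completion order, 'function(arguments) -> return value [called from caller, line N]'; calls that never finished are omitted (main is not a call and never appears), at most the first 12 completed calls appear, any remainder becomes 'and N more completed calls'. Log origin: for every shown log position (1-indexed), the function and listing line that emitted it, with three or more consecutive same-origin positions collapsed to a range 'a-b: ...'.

Answer: the defect is in update_gauge at line 12.
Key fact: At log position 5 the runs split — shown 'driver got 12', but the working version logs 'driver got 6'.
Call chain: main -> index_entries(12, 5) (called at line 26).
First divergence: position 5; shown 'driver got 12' vs intended 'driver got 6'.
Intended log window:
  3: verify_load: 4 entries, threshold 3
  4: hit index 3
  5: driver got 6
  6: index_entries called with 6, 5
Execution walk:
  verify_load([11, 9, 6, 3], 3) -> 3  [called from update_gauge, line 9]
  update_gauge([11, 9, 6, 3], 3) -> 12  [called from main, line 24]
  index_entries(12, 5) -> 2  [called from main, line 26]
Log origins:
  1 — main, line 23
  2 — update_gauge, line 8
  3 — verify_load, line 2
  4 — update_gauge, line 10
  5 — main, line 25
  6 — index_entries, line 15
A correct fix: line 12: replace `4` with `2`.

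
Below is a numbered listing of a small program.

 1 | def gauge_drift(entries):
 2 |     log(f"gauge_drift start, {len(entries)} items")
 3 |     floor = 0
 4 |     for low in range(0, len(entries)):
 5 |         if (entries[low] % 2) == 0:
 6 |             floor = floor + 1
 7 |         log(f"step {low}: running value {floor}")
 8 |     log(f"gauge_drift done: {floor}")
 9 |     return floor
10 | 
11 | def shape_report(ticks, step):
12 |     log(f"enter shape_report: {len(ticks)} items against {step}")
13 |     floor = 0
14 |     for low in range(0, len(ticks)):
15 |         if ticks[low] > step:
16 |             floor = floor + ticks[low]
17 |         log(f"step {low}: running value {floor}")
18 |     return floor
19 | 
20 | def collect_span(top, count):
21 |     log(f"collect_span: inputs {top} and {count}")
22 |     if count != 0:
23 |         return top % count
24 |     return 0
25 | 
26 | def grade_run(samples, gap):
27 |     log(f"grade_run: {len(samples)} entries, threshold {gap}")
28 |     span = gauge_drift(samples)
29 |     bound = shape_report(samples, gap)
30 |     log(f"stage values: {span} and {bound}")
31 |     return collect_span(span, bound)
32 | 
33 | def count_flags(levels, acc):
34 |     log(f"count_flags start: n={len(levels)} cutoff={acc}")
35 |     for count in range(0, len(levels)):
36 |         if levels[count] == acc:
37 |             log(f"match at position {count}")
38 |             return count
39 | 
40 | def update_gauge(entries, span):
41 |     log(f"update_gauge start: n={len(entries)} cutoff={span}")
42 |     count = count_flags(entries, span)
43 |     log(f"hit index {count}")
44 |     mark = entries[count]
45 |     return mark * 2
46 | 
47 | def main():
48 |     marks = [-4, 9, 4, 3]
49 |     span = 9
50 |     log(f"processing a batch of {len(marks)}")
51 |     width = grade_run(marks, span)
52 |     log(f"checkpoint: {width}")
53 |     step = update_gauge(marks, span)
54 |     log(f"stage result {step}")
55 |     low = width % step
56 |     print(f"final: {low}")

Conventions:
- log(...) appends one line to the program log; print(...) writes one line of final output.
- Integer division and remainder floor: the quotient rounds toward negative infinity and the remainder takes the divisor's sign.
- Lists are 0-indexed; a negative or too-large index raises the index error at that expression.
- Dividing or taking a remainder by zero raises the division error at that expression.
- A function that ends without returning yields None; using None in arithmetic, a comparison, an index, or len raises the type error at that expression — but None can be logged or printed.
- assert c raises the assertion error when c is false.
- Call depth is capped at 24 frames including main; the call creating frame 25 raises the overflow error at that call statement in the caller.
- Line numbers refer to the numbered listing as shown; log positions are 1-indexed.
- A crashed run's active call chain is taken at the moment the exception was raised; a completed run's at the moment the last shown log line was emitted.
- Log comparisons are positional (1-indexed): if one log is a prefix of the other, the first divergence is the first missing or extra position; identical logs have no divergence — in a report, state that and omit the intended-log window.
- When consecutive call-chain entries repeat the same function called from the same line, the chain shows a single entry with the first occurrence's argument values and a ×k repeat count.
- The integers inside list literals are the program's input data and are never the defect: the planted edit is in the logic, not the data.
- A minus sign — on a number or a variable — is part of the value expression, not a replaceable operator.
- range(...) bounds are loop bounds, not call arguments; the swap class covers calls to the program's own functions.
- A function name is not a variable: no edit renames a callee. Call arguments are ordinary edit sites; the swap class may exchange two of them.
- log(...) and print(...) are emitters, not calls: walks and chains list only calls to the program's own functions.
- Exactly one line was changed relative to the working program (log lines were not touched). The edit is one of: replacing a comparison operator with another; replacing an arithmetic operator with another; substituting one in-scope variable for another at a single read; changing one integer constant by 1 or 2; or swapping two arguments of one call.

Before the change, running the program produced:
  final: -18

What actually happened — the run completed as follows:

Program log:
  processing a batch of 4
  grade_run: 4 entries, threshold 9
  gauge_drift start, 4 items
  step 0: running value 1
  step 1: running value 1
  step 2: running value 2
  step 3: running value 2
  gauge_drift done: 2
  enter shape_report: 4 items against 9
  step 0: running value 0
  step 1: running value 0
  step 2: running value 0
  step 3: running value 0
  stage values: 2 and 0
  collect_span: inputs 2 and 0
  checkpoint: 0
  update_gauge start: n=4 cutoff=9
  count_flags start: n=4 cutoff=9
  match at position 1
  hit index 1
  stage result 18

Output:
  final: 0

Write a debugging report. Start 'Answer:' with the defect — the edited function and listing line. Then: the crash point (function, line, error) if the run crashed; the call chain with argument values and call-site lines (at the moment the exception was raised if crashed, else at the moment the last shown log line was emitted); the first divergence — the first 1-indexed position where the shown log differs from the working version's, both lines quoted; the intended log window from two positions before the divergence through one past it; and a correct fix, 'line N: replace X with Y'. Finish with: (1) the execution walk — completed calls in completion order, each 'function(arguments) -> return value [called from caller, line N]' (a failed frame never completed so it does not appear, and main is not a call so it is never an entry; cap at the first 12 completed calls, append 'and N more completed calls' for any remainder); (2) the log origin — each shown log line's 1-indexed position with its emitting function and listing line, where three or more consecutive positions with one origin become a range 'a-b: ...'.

Answer: the defect is in main at line 55.
Key observation: Log streams are identical — the defect surfaces only in the printed output.
Call chain: main.
First divergence: there is none — every log position agrees.
Execution walk:
  gauge_drift([-4, 9, 4, 3]) -> 2  [called from grade_run, line 28]
  shape_report([-4, 9, 4, 3], 9) -> 0  [called from grade_run, line 29]
  collect_span(2, 0) -> 0  [called from grade_run, line 31]
  grade_run([-4, 9, 4, 3], 9) -> 0  [called from main, line 51]
  count_flags([-4, 9, 4, 3], 9) -> 1  [called from update_gauge, line 42]
  update_gauge([-4, 9, 4, 3], 9) -> 18  [called from main, line 53]
Log line origins:
  1: from main, line 50
  2: from grade_run, line 27
  3: from gauge_drift, line 2
  4-7: from gauge_drift, line 7
  8: from gauge_drift, line 8
  9: from shape_report, line 12
  10-13: from shape_report, line 17
  14: from grade_run, line 30
  15: from collect_span, line 21
  16: from main, line 52
  17: from update_gauge, line 41
  18: from count_flags, line 34
  19: from count_flags, line 37
  20: from update_gauge, line 43
  21: from main, line 54
A correct fix: line 55: replace `%` with `-`.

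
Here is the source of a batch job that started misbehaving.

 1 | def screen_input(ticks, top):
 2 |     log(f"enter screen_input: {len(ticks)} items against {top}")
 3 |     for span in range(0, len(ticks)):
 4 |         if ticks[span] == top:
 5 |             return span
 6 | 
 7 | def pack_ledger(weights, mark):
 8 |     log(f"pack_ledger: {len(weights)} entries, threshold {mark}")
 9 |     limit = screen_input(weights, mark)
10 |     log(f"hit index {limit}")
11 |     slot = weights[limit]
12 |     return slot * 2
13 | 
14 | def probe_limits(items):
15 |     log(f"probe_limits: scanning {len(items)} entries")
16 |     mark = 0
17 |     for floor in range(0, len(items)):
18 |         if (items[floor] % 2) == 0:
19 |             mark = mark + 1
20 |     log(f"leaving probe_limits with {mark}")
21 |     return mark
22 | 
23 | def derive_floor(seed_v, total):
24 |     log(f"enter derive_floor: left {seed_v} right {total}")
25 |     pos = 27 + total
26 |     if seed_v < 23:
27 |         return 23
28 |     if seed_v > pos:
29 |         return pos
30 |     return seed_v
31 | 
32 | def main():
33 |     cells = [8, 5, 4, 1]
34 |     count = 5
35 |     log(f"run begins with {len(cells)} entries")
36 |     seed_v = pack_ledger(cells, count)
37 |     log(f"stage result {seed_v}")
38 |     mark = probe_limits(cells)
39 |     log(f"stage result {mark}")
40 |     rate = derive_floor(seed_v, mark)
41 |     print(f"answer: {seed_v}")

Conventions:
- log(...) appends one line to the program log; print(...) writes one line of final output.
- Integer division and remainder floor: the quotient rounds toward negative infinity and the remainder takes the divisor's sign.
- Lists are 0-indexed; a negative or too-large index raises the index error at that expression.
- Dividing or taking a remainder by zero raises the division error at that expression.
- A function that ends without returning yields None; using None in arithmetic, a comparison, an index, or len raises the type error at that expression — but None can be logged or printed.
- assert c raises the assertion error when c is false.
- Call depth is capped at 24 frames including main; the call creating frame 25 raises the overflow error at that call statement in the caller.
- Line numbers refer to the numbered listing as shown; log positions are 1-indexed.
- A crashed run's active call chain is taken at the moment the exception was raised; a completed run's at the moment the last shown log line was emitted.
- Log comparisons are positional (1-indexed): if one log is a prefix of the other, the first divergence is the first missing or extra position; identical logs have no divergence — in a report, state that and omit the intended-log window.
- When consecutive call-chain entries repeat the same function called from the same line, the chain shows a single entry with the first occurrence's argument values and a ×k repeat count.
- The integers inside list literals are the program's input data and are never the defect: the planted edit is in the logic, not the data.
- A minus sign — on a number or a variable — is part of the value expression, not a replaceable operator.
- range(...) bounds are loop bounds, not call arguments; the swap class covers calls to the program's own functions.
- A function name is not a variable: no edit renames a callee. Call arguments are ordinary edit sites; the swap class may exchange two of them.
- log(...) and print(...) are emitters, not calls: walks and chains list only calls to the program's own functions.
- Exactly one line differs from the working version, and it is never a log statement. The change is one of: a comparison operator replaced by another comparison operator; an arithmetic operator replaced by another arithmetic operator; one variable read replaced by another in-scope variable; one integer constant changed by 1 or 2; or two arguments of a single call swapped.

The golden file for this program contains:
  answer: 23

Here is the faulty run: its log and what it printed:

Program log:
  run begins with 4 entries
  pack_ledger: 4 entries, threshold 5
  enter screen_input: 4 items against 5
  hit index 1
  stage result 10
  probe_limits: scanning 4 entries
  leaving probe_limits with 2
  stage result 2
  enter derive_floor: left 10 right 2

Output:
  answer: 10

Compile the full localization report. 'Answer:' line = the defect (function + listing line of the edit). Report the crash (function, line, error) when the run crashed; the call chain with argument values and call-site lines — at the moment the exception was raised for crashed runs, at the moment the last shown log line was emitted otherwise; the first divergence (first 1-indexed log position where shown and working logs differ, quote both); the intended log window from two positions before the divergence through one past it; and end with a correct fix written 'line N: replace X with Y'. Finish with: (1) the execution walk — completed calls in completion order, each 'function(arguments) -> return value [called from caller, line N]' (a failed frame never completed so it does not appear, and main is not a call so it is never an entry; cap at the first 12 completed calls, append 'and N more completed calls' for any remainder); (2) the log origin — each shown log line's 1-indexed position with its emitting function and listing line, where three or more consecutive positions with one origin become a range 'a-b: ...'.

Answer: the defect is in main at line 41.
Core observation: Every logged value matches the working version; the printed result is what differs.
Call chain: main -> derive_floor(10, 2) (called at line 40).
First divergence: none (the log streams are identical).
Execution walk:
  screen_input([8, 5, 4, 1], 5) -> 1  [called from pack_ledger, line 9]
  pack_ledger([8, 5, 4, 1], 5) -> 10  [called from main, line 36]
  probe_limits([8, 5, 4, 1]) -> 2  [called from main, line 38]
  derive_floor(10, 2) -> 23  [called from main, line 40]
Log origin:
  1: emitted by main (line 35)
  2: emitted by pack_ledger (line 8)
  3: emitted by screen_input (line 2)
  4: emitted by pack_ledger (line 10)
  5: emitted by main (line 37)
  6: emitted by probe_limits (line 15)
  7: emitted by probe_limits (line 20)
  8: emitted by main (line 39)
  9: emitted by derive_floor (line 24)
A correct fix: line 41: replace `seed_v` with `rate`.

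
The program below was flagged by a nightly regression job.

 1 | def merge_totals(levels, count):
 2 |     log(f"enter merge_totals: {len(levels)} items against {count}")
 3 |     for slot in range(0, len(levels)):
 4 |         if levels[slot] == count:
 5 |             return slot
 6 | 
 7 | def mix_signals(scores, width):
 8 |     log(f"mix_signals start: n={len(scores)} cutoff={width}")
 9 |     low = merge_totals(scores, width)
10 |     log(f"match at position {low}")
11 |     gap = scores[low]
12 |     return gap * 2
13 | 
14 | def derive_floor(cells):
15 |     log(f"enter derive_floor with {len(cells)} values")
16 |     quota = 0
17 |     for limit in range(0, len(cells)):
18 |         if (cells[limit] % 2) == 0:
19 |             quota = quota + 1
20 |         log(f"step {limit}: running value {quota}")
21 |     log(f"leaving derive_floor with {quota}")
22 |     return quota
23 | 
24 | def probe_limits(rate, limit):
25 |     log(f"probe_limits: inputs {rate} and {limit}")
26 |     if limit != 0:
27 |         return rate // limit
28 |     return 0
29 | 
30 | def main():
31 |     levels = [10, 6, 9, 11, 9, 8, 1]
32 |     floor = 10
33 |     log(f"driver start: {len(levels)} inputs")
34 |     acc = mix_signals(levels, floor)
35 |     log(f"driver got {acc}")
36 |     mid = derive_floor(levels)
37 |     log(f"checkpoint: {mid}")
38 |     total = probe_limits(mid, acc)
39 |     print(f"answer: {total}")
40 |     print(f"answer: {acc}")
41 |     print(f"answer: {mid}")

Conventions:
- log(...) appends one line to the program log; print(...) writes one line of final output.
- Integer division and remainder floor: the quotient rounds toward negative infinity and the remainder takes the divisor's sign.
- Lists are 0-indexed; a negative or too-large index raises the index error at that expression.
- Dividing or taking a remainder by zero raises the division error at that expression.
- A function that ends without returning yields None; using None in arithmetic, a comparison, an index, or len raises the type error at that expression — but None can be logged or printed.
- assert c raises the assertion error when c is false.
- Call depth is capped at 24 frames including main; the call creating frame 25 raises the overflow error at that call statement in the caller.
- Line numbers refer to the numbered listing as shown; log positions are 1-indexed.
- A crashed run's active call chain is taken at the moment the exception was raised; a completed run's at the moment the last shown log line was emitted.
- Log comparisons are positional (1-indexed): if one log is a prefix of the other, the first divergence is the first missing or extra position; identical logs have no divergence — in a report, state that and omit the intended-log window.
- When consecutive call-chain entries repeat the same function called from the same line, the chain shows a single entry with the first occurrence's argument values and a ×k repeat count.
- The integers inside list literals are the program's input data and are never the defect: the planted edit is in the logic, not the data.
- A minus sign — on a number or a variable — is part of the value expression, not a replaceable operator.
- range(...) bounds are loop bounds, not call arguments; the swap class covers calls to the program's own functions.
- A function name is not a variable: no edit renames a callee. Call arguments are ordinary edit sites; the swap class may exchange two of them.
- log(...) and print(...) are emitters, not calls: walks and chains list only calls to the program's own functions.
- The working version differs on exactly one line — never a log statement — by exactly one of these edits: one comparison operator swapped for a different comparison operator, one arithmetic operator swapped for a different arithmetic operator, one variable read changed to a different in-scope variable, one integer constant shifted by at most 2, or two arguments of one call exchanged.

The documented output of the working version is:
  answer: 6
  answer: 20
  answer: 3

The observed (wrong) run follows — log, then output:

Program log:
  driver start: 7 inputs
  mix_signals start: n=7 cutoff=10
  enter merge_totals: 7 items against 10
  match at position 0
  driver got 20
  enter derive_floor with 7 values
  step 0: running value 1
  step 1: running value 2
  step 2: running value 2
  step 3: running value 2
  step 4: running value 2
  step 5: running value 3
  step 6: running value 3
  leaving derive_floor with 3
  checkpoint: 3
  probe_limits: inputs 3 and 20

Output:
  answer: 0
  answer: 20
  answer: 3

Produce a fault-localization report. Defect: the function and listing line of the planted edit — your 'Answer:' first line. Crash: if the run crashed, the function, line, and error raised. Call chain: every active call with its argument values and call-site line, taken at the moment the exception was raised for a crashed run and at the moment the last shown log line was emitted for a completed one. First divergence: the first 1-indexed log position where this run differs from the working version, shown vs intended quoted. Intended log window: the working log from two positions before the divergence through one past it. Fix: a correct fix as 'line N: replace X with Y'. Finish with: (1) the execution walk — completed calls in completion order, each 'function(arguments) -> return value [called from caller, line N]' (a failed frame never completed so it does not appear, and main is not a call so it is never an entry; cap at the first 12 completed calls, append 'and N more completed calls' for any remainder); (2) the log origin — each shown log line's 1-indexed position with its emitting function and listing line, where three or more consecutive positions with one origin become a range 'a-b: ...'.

Answer: the defect is in main at line 38.
Key observation: Log line 16 is where behavior first shows: 'probe_limits: inputs 3 and 20' appears instead of 'probe_limits: inputs 20 and 3'.
Call chain: main -> probe_limits(3, 20) (called at line 38).
First divergence: position 16; shown 'probe_limits: inputs 3 and 20' vs intended 'probe_limits: inputs 20 and 3'.
Intended log window:
  14: leaving derive_floor with 3
  15: checkpoint: 3
  16: probe_limits: inputs 20 and 3
Execution walk:
  merge_totals([10, 6, 9, 11, 9, 8, 1], 10) -> 0  [called from mix_signals, line 9]
  mix_signals([10, 6, 9, 11, 9, 8, 1], 10) -> 20  [called from main, line 34]
  derive_floor([10, 6, 9, 11, 9, 8, 1]) -> 3  [called from main, line 36]
  probe_limits(3, 20) -> 0  [called from main, line 38]
Log origin:
  1: from main, line 33
  2: from mix_signals, line 8
  3: from merge_totals, line 2
  4: from mix_signals, line 10
  5: from main, line 35
  6: from derive_floor, line 15
  7-13: from derive_floor, line 20
  14: from derive_floor, line 21
  15: from main, line 37
  16: from probe_limits, line 25
A correct fix: line 38: replace `probe_limits(mid, acc)` with `probe_limits(acc, mid)`.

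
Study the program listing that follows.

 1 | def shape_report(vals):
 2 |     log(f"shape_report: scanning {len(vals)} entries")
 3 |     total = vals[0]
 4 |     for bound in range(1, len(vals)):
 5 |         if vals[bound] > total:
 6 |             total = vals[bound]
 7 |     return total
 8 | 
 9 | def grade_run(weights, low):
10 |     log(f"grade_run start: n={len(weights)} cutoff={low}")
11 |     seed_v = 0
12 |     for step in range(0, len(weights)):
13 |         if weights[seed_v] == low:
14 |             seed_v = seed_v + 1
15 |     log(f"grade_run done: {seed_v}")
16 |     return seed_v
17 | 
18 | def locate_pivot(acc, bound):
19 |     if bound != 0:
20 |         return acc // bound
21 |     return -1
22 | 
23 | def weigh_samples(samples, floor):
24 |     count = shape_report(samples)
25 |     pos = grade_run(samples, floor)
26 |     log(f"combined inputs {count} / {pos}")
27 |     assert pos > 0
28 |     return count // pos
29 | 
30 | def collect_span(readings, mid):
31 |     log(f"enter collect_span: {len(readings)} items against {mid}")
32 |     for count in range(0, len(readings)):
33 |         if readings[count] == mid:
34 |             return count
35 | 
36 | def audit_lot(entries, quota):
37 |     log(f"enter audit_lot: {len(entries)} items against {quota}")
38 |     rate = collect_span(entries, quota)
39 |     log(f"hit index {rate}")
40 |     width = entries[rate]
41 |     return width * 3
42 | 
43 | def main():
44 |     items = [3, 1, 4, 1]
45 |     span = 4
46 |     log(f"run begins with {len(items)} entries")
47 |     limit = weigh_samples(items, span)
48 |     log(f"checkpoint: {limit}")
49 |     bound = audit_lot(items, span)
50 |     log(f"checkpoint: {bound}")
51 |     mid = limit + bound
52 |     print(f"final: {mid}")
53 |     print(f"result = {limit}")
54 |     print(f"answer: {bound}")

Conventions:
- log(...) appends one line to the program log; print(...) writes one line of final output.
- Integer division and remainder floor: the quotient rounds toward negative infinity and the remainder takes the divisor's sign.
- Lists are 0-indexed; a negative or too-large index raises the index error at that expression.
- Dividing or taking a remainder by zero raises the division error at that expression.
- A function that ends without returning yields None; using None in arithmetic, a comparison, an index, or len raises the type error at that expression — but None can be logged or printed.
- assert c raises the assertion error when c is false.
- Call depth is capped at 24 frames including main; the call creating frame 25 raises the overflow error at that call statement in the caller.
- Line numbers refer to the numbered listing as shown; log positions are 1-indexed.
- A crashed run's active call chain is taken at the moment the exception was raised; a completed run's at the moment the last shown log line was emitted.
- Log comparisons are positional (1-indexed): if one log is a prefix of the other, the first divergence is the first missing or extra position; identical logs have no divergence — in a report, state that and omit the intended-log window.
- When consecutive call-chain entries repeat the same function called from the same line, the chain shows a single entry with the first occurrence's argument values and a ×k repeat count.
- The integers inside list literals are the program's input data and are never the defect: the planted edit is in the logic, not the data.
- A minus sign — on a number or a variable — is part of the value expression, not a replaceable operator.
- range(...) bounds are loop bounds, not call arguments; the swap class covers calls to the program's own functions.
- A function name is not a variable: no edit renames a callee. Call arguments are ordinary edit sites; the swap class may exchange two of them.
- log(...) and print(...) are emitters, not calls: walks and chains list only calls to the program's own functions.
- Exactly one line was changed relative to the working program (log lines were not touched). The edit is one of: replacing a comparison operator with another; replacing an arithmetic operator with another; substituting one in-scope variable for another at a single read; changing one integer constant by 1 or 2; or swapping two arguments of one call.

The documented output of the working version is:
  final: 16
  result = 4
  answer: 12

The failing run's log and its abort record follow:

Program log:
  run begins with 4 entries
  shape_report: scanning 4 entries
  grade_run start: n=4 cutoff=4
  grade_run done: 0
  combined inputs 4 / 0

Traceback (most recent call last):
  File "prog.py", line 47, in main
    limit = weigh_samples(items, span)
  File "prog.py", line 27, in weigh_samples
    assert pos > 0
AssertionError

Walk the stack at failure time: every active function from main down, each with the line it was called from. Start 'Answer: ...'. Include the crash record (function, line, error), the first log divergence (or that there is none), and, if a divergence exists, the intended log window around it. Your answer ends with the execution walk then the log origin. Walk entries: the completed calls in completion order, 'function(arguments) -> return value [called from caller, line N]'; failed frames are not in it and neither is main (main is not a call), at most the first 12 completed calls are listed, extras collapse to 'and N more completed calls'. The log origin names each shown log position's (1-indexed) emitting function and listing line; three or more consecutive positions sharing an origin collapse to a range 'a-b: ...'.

Answer: main -> weigh_samples (called at line 47).
Key observation: The log first diverges at position 4: the faulty run prints 'grade_run done: 0' where the working version prints 'grade_run done: 1'.
Crash: weigh_samples, line 27, AssertionError.
First divergence: at position 4 the run shows 'grade_run done: 0' where the working version logs 'grade_run done: 1'.
Intended log window:
  2: shape_report: scanning 4 entries
  3: grade_run start: n=4 cutoff=4
  4: grade_run done: 1
  5: combined inputs 4 / 1
Execution walk:
  shape_report([3, 1, 4, 1]) -> 4  [called from weigh_samples, line 24]
  grade_run([3, 1, 4, 1], 4) -> 0  [called from weigh_samples, line 25]
Origin of each log line:
  1 — main, line 46
  2 — shape_report, line 2
  3 — grade_run, line 10
  4 — grade_run, line 15
  5 — weigh_samples, line 26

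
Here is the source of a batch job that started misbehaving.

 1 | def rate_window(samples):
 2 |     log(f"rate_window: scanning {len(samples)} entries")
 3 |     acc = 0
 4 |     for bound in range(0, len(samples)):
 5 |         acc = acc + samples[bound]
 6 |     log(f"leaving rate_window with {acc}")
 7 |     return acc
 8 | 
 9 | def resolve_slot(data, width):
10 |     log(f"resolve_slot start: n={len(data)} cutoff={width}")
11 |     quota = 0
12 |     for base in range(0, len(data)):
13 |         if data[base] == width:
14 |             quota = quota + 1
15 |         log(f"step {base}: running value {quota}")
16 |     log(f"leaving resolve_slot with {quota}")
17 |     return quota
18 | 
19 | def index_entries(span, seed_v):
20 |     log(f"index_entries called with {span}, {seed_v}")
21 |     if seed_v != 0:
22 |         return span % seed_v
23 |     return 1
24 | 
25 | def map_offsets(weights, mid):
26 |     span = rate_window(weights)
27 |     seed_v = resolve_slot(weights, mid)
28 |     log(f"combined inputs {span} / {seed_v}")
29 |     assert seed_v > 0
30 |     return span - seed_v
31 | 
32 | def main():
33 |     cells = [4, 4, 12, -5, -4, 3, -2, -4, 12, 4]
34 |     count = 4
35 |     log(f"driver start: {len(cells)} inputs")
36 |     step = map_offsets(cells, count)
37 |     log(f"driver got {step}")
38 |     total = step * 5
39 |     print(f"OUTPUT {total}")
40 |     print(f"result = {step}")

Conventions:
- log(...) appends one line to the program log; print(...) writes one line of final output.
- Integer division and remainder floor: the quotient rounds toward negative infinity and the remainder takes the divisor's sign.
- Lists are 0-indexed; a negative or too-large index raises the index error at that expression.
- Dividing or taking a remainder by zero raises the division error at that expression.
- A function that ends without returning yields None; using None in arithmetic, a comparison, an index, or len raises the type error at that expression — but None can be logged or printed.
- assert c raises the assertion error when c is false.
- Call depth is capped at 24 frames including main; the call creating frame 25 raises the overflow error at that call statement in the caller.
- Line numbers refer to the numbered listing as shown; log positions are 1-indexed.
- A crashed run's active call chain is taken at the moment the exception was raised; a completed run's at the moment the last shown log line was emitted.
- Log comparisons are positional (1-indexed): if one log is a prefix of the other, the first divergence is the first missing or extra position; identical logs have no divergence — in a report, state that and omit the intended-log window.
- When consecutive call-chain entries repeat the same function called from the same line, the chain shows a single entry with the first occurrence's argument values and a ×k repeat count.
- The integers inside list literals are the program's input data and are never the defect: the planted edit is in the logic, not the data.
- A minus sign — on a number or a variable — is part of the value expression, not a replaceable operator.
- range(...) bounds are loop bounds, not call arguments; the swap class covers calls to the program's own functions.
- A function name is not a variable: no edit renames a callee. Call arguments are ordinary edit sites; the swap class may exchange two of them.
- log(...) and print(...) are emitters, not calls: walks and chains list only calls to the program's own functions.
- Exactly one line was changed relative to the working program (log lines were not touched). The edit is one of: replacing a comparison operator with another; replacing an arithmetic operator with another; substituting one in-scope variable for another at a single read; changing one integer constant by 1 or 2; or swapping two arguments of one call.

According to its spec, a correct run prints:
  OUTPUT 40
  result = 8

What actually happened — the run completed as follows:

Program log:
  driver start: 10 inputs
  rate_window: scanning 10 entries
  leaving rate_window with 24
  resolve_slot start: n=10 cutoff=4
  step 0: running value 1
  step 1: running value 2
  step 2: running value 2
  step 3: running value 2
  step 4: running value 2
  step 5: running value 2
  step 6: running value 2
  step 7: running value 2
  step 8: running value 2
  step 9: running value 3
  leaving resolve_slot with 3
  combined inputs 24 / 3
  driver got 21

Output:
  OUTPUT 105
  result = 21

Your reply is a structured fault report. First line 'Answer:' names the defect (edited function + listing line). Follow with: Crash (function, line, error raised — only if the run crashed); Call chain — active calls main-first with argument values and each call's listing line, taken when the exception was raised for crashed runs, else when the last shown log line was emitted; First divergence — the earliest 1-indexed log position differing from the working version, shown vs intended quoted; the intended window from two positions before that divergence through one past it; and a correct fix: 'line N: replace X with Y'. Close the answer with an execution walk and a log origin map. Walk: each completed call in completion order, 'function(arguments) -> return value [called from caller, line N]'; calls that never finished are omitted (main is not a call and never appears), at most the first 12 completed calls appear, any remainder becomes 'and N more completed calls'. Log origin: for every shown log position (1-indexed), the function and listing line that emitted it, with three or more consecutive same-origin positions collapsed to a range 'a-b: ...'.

Answer: the defect is in map_offsets at line 30.
Core observation: Everything matches until log position 17, which reads 'driver got 21' in place of 'driver got 8'.
Call chain: main.
First divergence: position 17 — the shown line 'driver got 21' should read 'driver got 8'.
Intended log window:
  15: leaving resolve_slot with 3
  16: combined inputs 24 / 3
  17: driver got 8
Execution walk:
  rate_window([4, 4, 12, -5, -4, 3, -2, -4, 12, 4]) -> 24  [called from map_offsets, line 26]
  resolve_slot([4, 4, 12, -5, -4, 3, -2, -4, 12, 4], 4) -> 3  [called from map_offsets, line 27]
  map_offsets([4, 4, 12, -5, -4, 3, -2, -4, 12, 4], 4) -> 21  [called from main, line 36]
Log origin:
  1: logged in main at line 35
  2: logged in rate_window at line 2
  3: logged in rate_window at line 6
  4: logged in resolve_slot at line 10
  5-14: logged in resolve_slot at line 15
  15: logged in resolve_slot at line 16
  16: logged in map_offsets at line 28
  17: logged in main at line 37
A correct fix: line 30: replace `-` with `//`.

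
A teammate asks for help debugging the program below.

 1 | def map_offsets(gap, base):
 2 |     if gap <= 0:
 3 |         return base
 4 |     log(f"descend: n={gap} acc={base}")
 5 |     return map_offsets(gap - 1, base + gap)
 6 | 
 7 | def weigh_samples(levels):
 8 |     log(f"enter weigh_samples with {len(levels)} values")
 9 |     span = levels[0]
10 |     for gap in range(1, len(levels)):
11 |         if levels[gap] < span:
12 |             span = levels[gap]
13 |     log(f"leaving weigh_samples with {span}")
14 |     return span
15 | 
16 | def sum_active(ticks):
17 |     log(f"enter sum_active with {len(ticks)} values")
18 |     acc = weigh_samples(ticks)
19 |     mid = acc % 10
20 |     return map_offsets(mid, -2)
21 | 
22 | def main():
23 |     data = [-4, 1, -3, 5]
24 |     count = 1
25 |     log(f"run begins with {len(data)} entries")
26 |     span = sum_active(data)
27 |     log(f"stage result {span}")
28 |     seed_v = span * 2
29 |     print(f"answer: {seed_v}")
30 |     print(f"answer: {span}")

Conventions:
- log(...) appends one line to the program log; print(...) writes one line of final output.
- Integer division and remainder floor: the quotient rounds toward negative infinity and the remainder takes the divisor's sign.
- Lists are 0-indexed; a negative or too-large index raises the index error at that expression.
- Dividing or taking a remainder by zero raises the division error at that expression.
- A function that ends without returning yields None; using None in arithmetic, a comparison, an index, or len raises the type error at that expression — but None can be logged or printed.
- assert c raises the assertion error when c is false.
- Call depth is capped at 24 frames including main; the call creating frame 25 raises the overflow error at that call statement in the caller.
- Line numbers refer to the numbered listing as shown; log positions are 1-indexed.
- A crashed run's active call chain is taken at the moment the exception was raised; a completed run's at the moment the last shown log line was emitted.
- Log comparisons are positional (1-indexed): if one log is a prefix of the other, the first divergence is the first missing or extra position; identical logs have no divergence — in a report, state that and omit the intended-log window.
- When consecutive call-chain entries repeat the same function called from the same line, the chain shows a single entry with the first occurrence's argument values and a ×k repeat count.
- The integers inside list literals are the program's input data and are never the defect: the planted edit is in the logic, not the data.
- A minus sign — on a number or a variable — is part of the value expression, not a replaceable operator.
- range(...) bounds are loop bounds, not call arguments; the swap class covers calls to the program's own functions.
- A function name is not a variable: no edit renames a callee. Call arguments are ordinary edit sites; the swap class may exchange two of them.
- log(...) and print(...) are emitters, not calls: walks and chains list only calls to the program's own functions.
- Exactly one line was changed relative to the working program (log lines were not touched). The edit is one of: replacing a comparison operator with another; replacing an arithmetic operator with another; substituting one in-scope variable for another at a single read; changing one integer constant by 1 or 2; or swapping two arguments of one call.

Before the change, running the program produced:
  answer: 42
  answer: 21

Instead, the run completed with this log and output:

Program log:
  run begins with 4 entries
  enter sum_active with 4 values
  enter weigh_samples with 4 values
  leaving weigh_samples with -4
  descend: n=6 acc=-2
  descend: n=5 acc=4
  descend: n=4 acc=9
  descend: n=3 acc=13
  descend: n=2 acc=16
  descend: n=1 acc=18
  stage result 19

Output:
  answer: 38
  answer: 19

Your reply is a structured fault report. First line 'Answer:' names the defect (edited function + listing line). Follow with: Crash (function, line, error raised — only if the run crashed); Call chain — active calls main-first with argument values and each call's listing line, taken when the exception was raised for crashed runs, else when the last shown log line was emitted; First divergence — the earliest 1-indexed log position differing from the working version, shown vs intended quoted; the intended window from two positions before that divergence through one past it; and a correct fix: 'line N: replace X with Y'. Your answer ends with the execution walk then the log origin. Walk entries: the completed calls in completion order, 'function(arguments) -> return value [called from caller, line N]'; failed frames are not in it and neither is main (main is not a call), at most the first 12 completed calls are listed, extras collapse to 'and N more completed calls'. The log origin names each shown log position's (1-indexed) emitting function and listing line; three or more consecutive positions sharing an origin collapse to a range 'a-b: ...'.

Answer: the defect is in sum_active at line 20.
Core observation: Log line 5 is where behavior first shows: 'descend: n=6 acc=-2' appears instead of 'descend: n=6 acc=0'.
Call chain: main.
First divergence: position 5 — the shown line 'descend: n=6 acc=-2' should read 'descend: n=6 acc=0'.
Intended log window:
  3: enter weigh_samples with 4 values
  4: leaving weigh_samples with -4
  5: descend: n=6 acc=0
  6: descend: n=5 acc=6
Execution walk:
  weigh_samples([-4, 1, -3, 5]) -> -4  [called from sum_active, line 18]
  map_offsets(0, 19) -> 19  [called from map_offsets, line 5]
  map_offsets(1, 18) -> 19  [called from map_offsets, line 5]
  map_offsets(2, 16) -> 19  [called from map_offsets, line 5]
  map_offsets(3, 13) -> 19  [called from map_offsets, line 5]
  map_offsets(4, 9) -> 19  [called from map_offsets, line 5]
  map_offsets(5, 4) -> 19  [called from map_offsets, line 5]
  map_offsets(6, -2) -> 19  [called from sum_active, line 20]
  sum_active([-4, 1, -3, 5]) -> 19  [called from main, line 26]
Origin of each log line:
  1: emitted by main (line 25)
  2: emitted by sum_active (line 17)
  3: emitted by weigh_samples (line 8)
  4: emitted by weigh_samples (line 13)
  5-10: emitted by map_offsets (line 4)
  11: emitted by main (line 27)
A correct fix: line 20: replace `-2` with `0`.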